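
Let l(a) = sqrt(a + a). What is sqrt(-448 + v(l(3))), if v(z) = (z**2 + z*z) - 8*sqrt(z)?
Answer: 2*sqrt(-109 - 2*6**(1/4)) ≈ 21.178*I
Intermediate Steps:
l(a) = sqrt(2)*sqrt(a) (l(a) = sqrt(2*a) = sqrt(2)*sqrt(a))
v(z) = -8*sqrt(z) + 2*z**2 (v(z) = (z**2 + z**2) - 8*sqrt(z) = 2*z**2 - 8*sqrt(z) = -8*sqrt(z) + 2*z**2)
sqrt(-448 + v(l(3))) = sqrt(-448 + (-8*6**(1/4) + 2*(sqrt(2)*sqrt(3))**2)) = sqrt(-448 + (-8*6**(1/4) + 2*(sqrt(6))**2)) = sqrt(-448 + (-8*6**(1/4) + 2*6)) = sqrt(-448 + (-8*6**(1/4) + 12)) = sqrt(-448 + (12 - 8*6**(1/4))) = sqrt(-436 - 8*6**(1/4))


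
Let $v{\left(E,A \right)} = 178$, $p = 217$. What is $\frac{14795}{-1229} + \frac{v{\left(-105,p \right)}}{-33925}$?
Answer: $- \frac{502139137}{41693825} \approx -12.043$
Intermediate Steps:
$\frac{14795}{-1229} + \frac{v{\left(-105,p \right)}}{-33925} = \frac{14795}{-1229} + \frac{178}{-33925} = 14795 \left(- \frac{1}{1229}\right) + 178 \left(- \frac{1}{33925}\right) = - \frac{14795}{1229} - \frac{178}{33925} = - \frac{502139137}{41693825}$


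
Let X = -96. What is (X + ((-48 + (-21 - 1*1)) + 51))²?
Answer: 13225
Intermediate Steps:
(X + ((-48 + (-21 - 1*1)) + 51))² = (-96 + ((-48 + (-21 - 1*1)) + 51))² = (-96 + ((-48 + (-21 - 1)) + 51))² = (-96 + ((-48 - 22) + 51))² = (-96 + (-70 + 51))² = (-96 - 19)² = (-115)² = 13225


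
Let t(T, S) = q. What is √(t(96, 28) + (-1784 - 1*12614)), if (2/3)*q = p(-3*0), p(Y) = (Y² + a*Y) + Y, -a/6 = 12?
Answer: I*√14398 ≈ 119.99*I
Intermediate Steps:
a = -72 (a = -6*12 = -72)
p(Y) = Y² - 71*Y (p(Y) = (Y² - 72*Y) + Y = Y² - 71*Y)
q = 0 (q = 3*((-3*0)*(-71 - 3*0))/2 = 3*(0*(-71 + 0))/2 = 3*(0*(-71))/2 = (3/2)*0 = 0)
t(T, S) = 0
√(t(96, 28) + (-1784 - 1*12614)) = √(0 + (-1784 - 1*12614)) = √(0 + (-1784 - 12614)) = √(0 - 14398) = √(-14398) = I*√14398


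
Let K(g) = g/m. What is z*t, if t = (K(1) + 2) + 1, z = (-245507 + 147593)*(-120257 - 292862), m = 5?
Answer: 647202140256/5 ≈ 1.2944e+11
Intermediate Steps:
K(g) = g/5
z = 40450133766 (z = -97914*(-413119) = 40450133766)
t = 16/5 (t = ((1/5)*1 + 2) + 1 = (1/5 + 2) + 1 = 11/5 + 1 = 16/5 ≈ 3.2000)
z*t = 40450133766*(16/5) = 647202140256/5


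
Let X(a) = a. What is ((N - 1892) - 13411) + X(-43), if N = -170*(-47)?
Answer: -7356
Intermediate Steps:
N = 7990
((N - 1892) - 13411) + X(-43) = ((7990 - 1892) - 13411) - 43 = (6098 - 13411) - 43 = -7313 - 43 = -7356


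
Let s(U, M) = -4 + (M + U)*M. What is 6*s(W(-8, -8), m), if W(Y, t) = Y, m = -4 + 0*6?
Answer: 264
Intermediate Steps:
m = -4 (m = -4 + 0 = -4)
s(U, M) = -4 + M*(M + U)
6*s(W(-8, -8), m) = 6*(-4 + (-4)² - 4*(-8)) = 6*(-4 + 16 + 32) = 6*44 = 264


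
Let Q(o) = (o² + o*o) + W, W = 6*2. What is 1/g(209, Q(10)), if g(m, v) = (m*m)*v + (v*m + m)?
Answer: 1/9304889 ≈ 1.0747e-7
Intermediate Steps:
W = 12
Q(o) = 12 + 2*o² (Q(o) = (o² + o*o) + 12 = (o² + o²) + 12 = 2*o² + 12 = 12 + 2*o²)
g(m, v) = m + m*v + v*m² (g(m, v) = m²*v + (m*v + m) = v*m² + (m + m*v) = m + m*v + v*m²)
1/g(209, Q(10)) = 1/(209*(1 + (12 + 2*10²) + 209*(12 + 2*10²))) = 1/(209*(1 + (12 + 2*100) + 209*(12 + 2*100))) = 1/(209*(1 + (12 + 200) + 209*(12 + 200))) = 1/(209*(1 + 212 + 209*212)) = 1/(209*(1 + 212 + 44308)) = 1/(209*44521) = 1/9304889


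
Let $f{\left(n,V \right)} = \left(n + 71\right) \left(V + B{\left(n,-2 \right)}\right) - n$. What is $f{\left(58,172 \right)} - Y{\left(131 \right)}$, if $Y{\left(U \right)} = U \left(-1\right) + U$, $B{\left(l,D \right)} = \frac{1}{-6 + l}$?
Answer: $\frac{1150889}{52} \approx 22132.0$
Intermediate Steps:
$f{\left(n,V \right)} = - n + \left(71 + n\right) \left(V + \frac{1}{-6 + n}\right)$ ($f{\left(n,V \right)} = \left(n + 71\right) \left(V + \frac{1}{-6 + n}\right) - n = \left(71 + n\right) \left(V + \frac{1}{-6 + n}\right) - n = - n + \left(71 + n\right) \left(V + \frac{1}{-6 + n}\right)$)
$Y{\left(U \right)} = 0$ ($Y{\left(U \right)} = - U + U = 0$)
$f{\left(58,172 \right)} - Y{\left(131 \right)} = \frac{71 + 58 + \left(-6 + 58\right) \left(\left(-1\right) 58 + 71 \cdot 172 + 172 \cdot 58\right)}{-6 + 58} - 0 = \frac{71 + 58 + 52 \left(-58 + 12212 + 9976\right)}{52} + 0 = \frac{71 + 58 + 52 \cdot 22130}{52} + 0 = \frac{71 + 58 + 1150760}{52} + 0 = \frac{1}{52} \cdot 1150889 + 0 = \frac{1150889}{52} + 0 = \frac{1150889}{52}$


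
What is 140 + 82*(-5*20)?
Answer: -8060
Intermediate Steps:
140 + 82*(-5*20) = 140 + 82*(-100) = 140 - 8200 = -8060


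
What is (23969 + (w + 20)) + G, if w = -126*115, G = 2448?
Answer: 11947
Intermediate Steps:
w = -14490
(23969 + (w + 20)) + G = (23969 + (-14490 + 20)) + 2448 = (23969 - 14470) + 2448 = 9499 + 2448 = 11947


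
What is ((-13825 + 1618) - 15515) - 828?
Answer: -28550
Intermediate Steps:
((-13825 + 1618) - 15515) - 828 = (-12207 - 15515) - 828 = -27722 - 828 = -28550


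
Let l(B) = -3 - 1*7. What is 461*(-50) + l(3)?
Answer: -23060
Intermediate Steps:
l(B) = -10 (l(B) = -3 - 7 = -10)
461*(-50) + l(3) = 461*(-50) - 10 = -23050 - 10 = -23060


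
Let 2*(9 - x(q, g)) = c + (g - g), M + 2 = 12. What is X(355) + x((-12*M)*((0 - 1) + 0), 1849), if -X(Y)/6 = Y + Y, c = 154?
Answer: -4328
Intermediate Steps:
M = 10 (M = -2 + 12 = 10)
x(q, g) = -68 (x(q, g) = 9 - (154 + (g - g))/2 = 9 - (154 + 0)/2 = 9 - ½*154 = 9 - 77 = -68)
X(Y) = -12*Y (X(Y) = -6*(Y + Y) = -12*Y)
X(355) + x((-12*M)*((0 - 1) + 0), 1849) = -12*355 - 68 = -4260 - 68 = -4328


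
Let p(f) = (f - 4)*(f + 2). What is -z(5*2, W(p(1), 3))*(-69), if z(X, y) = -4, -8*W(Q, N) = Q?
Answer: -276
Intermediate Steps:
p(f) = (-4 + f)*(2 + f)
W(Q, N) = -Q/8
-z(5*2, W(p(1), 3))*(-69) = -1*(-4)*(-69) = 4*(-69) = -276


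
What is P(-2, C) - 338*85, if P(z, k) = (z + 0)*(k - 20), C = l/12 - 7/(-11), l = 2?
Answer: -946823/33 ≈ -28692.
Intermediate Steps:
C = 53/66 (C = 2/12 - 7/(-11) = 2*(1/12) - 7*(-1/11) = ⅙ + 7/11 = 53/66 ≈ 0.80303)
P(z, k) = z*(-20 + k)
P(-2, C) - 338*85 = -2*(-20 + 53/66) - 338*85 = -2*(-1267/66) - 28730 = 1267/33 - 28730 = -946823/33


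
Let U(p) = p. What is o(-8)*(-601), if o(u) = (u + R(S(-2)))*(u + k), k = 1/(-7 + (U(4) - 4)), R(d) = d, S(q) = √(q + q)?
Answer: -274056/7 + 68514*I/7 ≈ -39151.0 + 9787.7*I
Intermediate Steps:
S(q) = √2*√q (S(q) = √(2*q) = √2*√q)
k = -⅐ (k = 1/(-7 + (4 - 4)) = 1/(-7 + 0) = 1/(-7) = -⅐ ≈ -0.14286)
o(u) = (-⅐ + u)*(u + 2*I) (o(u) = (u + √2*√(-2))*(u - ⅐) = (u + √2*(I*√2))*(-⅐ + u) = (u + 2*I)*(-⅐ + u) = (-⅐ + u)*(u + 2*I))
o(-8)*(-601) = ((-8)² - 2*I/7 - ⅐*(-8) + 2*I*(-8))*(-601) = (64 - 2*I/7 + 8/7 - 16*I)*(-601) = (456/7 - 114*I/7)*(-601) = -274056/7 + 68514*I/7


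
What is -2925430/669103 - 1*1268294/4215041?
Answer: -13179426712912/2820296578223 ≈ -4.6731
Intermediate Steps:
-2925430/669103 - 1*1268294/4215041 = -2925430*1/669103 - 1268294*1/4215041 = -2925430/669103 - 1268294/4215041 = -13179426712912/2820296578223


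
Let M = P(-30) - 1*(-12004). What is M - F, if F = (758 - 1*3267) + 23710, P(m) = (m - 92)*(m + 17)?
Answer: -7611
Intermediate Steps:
P(m) = (-92 + m)*(17 + m)
F = 21201 (F = (758 - 3267) + 23710 = -2509 + 23710 = 21201)
M = 13590 (M = (-1564 + (-30)² - 75*(-30)) - 1*(-12004) = (-1564 + 900 + 2250) + 12004 = 1586 + 12004 = 13590)
M - F = 13590 - 1*21201 = 13590 - 21201 = -7611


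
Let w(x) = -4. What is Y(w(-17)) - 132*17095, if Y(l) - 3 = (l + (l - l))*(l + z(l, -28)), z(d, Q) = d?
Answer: -2256505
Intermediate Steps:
Y(l) = 3 + 2*l² (Y(l) = 3 + (l + (l - l))*(l + l) = 3 + (l + 0)*(2*l) = 3 + l*(2*l) = 3 + 2*l²)
Y(w(-17)) - 132*17095 = (3 + 2*(-4)²) - 132*17095 = (3 + 2*16) - 2256540 = (3 + 32) - 2256540 = 35 - 2256540 = -2256505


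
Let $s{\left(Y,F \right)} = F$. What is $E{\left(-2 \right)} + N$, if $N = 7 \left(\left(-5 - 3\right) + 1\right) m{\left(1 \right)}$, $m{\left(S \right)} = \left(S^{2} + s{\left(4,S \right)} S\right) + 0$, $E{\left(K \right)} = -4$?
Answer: $-102$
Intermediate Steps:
$m{\left(S \right)} = 2 S^{2}$ ($m{\left(S \right)} = \left(S^{2} + S S\right) + 0 = \left(S^{2} + S^{2}\right) + 0 = 2 S^{2} + 0 = 2 S^{2}$)
$N = -98$ ($N = 7 \left(\left(-5 - 3\right) + 1\right) 2 \cdot 1^{2} = 7 \left(\left(-5 - 3\right) + 1\right) 2 \cdot 1 = 7 \left(-8 + 1\right) 2 = 7 \left(-7\right) 2 = \left(-49\right) 2 = -98$)
$E{\left(-2 \right)} + N = -4 - 98 = -102$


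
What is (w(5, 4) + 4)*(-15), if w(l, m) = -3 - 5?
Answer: 60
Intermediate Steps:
w(l, m) = -8
(w(5, 4) + 4)*(-15) = (-8 + 4)*(-15) = -4*(-15) = 60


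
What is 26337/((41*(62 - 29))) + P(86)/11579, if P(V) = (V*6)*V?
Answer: 121665617/5222129 ≈ 23.298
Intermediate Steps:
P(V) = 6*V**2 (P(V) = (6*V)*V = 6*V**2)
26337/((41*(62 - 29))) + P(86)/11579 = 26337/((41*(62 - 29))) + (6*86**2)/11579 = 26337/((41*33)) + (6*7396)*(1/11579) = 26337/1353 + 44376*(1/11579) = 26337*(1/1353) + 44376/11579 = 8779/451 + 44376/11579 = 121665617/5222129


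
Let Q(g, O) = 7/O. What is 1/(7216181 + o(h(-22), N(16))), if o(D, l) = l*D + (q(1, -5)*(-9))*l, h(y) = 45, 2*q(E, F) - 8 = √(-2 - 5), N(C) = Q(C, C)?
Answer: 1055624768/7617583550497501 + 288*I*√7/7617583550497501 ≈ 1.3858e-7 + 1.0003e-13*I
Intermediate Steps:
N(C) = 7/C
q(E, F) = 4 + I*√7/2 (q(E, F) = 4 + √(-2 - 5)/2 = 4 + √(-7)/2 = 4 + (I*√7)/2 = 4 + I*√7/2)
o(D, l) = D*l + l*(-36 - 9*I*√7/2) (o(D, l) = l*D + ((4 + I*√7/2)*(-9))*l = D*l + (-36 - 9*I*√7/2)*l = D*l + l*(-36 - 9*I*√7/2))
1/(7216181 + o(h(-22), N(16))) = 1/(7216181 + (7/16)*(-72 + 2*45 - 9*I*√7)/2) = 1/(7216181 + (7*(1/16))*(-72 + 90 - 9*I*√7)/2) = 1/(7216181 + (½)*(7/16)*(18 - 9*I*√7)) = 1/(7216181 + (63/16 - 63*I*√7/32)) = 1/(115458959/16 - 63*I*√7/32)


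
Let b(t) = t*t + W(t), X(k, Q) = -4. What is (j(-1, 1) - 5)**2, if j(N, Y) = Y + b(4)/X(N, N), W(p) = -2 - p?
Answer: 169/4 ≈ 42.250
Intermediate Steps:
b(t) = -2 + t**2 - t (b(t) = t*t + (-2 - t) = t**2 + (-2 - t) = -2 + t**2 - t)
j(N, Y) = -5/2 + Y (j(N, Y) = Y + (-2 + 4**2 - 1*4)/(-4) = Y + (-2 + 16 - 4)*(-1/4) = Y + 10*(-1/4) = Y - 5/2 = -5/2 + Y)
(j(-1, 1) - 5)**2 = ((-5/2 + 1) - 5)**2 = (-3/2 - 5)**2 = (-13/2)**2 = 169/4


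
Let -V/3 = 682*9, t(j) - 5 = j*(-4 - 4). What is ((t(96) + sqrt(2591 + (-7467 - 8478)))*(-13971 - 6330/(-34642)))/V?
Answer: -3419208247/5906461 + 4481269*I*sqrt(13354)/5906461 ≈ -578.89 + 87.676*I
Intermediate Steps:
t(j) = 5 - 8*j (t(j) = 5 + j*(-4 - 4) = 5 + j*(-8) = 5 - 8*j)
V = -18414 (V = -2046*9 = -3*6138 = -18414)
((t(96) + sqrt(2591 + (-7467 - 8478)))*(-13971 - 6330/(-34642)))/V = (((5 - 8*96) + sqrt(2591 + (-7467 - 8478)))*(-13971 - 6330/(-34642)))/(-18414) = (((5 - 768) + sqrt(2591 - 15945))*(-13971 - 6330*(-1/34642)))*(-1/18414) = ((-763 + sqrt(-13354))*(-13971 + 3165/17321))*(-1/18414) = ((-763 + I*sqrt(13354))*(-241988526/17321))*(-1/18414) = (184637245338/17321 - 241988526*I*sqrt(13354)/17321)*(-1/18414) = -3419208247/5906461 + 4481269*I*sqrt(13354)/5906461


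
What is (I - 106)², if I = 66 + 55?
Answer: 225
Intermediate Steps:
I = 121
(I - 106)² = (121 - 106)² = 15² = 225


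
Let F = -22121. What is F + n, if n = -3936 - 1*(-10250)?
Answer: -15807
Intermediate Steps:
n = 6314 (n = -3936 + 10250 = 6314)
F + n = -22121 + 6314 = -15807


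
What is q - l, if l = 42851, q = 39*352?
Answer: -29123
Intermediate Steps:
q = 13728
q - l = 13728 - 1*42851 = 13728 - 42851 = -29123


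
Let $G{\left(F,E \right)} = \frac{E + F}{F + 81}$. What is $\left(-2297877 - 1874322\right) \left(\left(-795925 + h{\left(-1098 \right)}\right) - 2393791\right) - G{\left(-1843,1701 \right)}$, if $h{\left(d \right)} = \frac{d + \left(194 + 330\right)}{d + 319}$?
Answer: $\frac{222764735027992861}{16739} \approx 1.3308 \cdot 10^{13}$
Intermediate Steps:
$h{\left(d \right)} = \frac{524 + d}{319 + d}$ ($h{\left(d \right)} = \frac{d + 524}{319 + d} = \frac{524 + d}{319 + d}$)
$G{\left(F,E \right)} = \frac{E + F}{81 + F}$
$\left(-2297877 - 1874322\right) \left(\left(-795925 + h{\left(-1098 \right)}\right) - 2393791\right) - G{\left(-1843,1701 \right)} = \left(-2297877 - 1874322\right) \left(\left(-795925 + \frac{524 - 1098}{319 - 1098}\right) - 2393791\right) - \frac{1701 - 1843}{81 - 1843} = - 4172199 \left(\left(-795925 + \frac{1}{-779} \left(-574\right)\right) - 2393791\right) - \frac{1}{-1762} \left(-142\right) = - 4172199 \left(\left(-795925 - - \frac{14}{19}\right) - 2393791\right) - \left(- \frac{1}{1762}\right) \left(-142\right) = - 4172199 \left(\left(-795925 + \frac{14}{19}\right) - 2393791\right) - \frac{71}{881} = - 4172199 \left(- \frac{15122561}{19} - 2393791\right) - \frac{71}{881} = \left(-4172199\right) \left(- \frac{60604590}{19}\right) - \frac{71}{881} = \frac{252854409793410}{19} - \frac{71}{881} = \frac{222764735027992861}{16739}$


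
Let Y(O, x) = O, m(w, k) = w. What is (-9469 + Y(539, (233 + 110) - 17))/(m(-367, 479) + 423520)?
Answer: -8930/423153 ≈ -0.021103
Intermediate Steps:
(-9469 + Y(539, (233 + 110) - 17))/(m(-367, 479) + 423520) = (-9469 + 539)/(-367 + 423520) = -8930/423153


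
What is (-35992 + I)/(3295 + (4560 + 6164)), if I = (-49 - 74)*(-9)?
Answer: -34885/14019 ≈ -2.4884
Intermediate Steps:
I = 1107 (I = -123*(-9) = 1107)
(-35992 + I)/(3295 + (4560 + 6164)) = (-35992 + 1107)/(3295 + (4560 + 6164)) = -34885/(3295 + 10724) = -34885/14019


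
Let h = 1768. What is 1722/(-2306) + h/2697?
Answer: -283613/3109641 ≈ -0.091204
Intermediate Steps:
1722/(-2306) + h/2697 = 1722/(-2306) + 1768/2697 = 1722*(-1/2306) + 1768*(1/2697) = -861/1153 + 1768/2697 = -283613/3109641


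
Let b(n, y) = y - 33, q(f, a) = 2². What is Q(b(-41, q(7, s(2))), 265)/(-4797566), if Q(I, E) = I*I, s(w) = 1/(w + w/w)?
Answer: -841/4797566 ≈ -0.00017530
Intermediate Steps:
s(w) = 1/(1 + w) (s(w) = 1/(w + 1) = 1/(1 + w))
q(f, a) = 4
b(n, y) = -33 + y
Q(I, E) = I²
Q(b(-41, q(7, s(2))), 265)/(-4797566) = (-33 + 4)²/(-4797566) = (-29)²*(-1/4797566) = 841*(-1/4797566) = -841/4797566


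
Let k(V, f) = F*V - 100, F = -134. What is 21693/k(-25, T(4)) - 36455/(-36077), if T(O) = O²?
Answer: 901097111/117250250 ≈ 7.6852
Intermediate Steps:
k(V, f) = -100 - 134*V (k(V, f) = -134*V - 100 = -100 - 134*V)
21693/k(-25, T(4)) - 36455/(-36077) = 21693/(-100 - 134*(-25)) - 36455/(-36077) = 21693/(-100 + 3350) - 36455*(-1/36077) = 21693/3250 + 36455/36077 = 901097111/117250250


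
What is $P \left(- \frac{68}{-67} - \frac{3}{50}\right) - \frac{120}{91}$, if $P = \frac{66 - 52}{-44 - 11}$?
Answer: $- \frac{13092763}{8383375} \approx -1.5618$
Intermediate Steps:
$P = - \frac{14}{55}$ ($P = \frac{14}{-55} = 14 \left(- \frac{1}{55}\right) = - \frac{14}{55} \approx -0.25455$)
$P \left(- \frac{68}{-67} - \frac{3}{50}\right) - \frac{120}{91} = - \frac{14 \left(- \frac{68}{-67} - \frac{3}{50}\right)}{55} - \frac{120}{91} = - \frac{14 \left(\left(-68\right) \left(- \frac{1}{67}\right) - \frac{3}{50}\right)}{55} - \frac{120}{91} = - \frac{14 \left(\frac{68}{67} - \frac{3}{50}\right)}{55} - \frac{120}{91} = \left(- \frac{14}{55}\right) \frac{3199}{3350} - \frac{120}{91} = - \frac{22393}{92125} - \frac{120}{91} = - \frac{13092763}{8383375}$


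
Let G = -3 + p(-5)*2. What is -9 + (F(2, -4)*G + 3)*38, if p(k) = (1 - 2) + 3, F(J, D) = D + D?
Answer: -199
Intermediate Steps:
F(J, D) = 2*D
p(k) = 2 (p(k) = -1 + 3 = 2)
G = 1 (G = -3 + 2*2 = -3 + 4 = 1)
-9 + (F(2, -4)*G + 3)*38 = -9 + ((2*(-4))*1 + 3)*38 = -9 + (-8*1 + 3)*38 = -9 + (-8 + 3)*38 = -9 - 5*38 = -9 - 190 = -199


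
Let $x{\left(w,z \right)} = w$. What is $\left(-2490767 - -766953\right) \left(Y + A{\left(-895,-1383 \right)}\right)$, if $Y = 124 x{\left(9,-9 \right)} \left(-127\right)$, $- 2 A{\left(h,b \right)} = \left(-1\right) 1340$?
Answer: $243164650468$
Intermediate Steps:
$A{\left(h,b \right)} = 670$ ($A{\left(h,b \right)} = - \frac{\left(-1\right) 1340}{2} = \left(- \frac{1}{2}\right) \left(-1340\right) = 670$)
$Y = -141732$ ($Y = 124 \cdot 9 \left(-127\right) = 1116 \left(-127\right) = -141732$)
$\left(-2490767 - -766953\right) \left(Y + A{\left(-895,-1383 \right)}\right) = \left(-2490767 - -766953\right) \left(-141732 + 670\right) = \left(-2490767 + 766953\right) \left(-141062\right) = \left(-1723814\right) \left(-141062\right) = 243164650468$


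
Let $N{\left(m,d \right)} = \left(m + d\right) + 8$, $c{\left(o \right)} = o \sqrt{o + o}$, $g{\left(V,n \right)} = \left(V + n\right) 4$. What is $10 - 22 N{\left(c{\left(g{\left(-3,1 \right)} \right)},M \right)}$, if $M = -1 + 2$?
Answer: $-188 + 704 i \approx -188.0 + 704.0 i$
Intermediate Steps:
$M = 1$
$g{\left(V,n \right)} = 4 V + 4 n$
$c{\left(o \right)} = \sqrt{2} o^{\frac{3}{2}}$ ($c{\left(o \right)} = o \sqrt{2 o} = o \sqrt{2} \sqrt{o} = \sqrt{2} o^{\frac{3}{2}}$)
$N{\left(m,d \right)} = 8 + d + m$ ($N{\left(m,d \right)} = \left(d + m\right) + 8 = 8 + d + m$)
$10 - 22 N{\left(c{\left(g{\left(-3,1 \right)} \right)},M \right)} = 10 - 22 \left(8 + 1 + \sqrt{2} \left(4 \left(-3\right) + 4 \cdot 1\right)^{\frac{3}{2}}\right) = 10 - 22 \left(8 + 1 + \sqrt{2} \left(-12 + 4\right)^{\frac{3}{2}}\right) = 10 - 22 \left(8 + 1 + \sqrt{2} \left(-8\right)^{\frac{3}{2}}\right) = 10 - 22 \left(8 + 1 + \sqrt{2} \left(- 16 i \sqrt{2}\right)\right) = 10 - 22 \left(8 + 1 - 32 i\right) = 10 - 22 \left(9 - 32 i\right) = 10 - \left(198 - 704 i\right) = -188 + 704 i$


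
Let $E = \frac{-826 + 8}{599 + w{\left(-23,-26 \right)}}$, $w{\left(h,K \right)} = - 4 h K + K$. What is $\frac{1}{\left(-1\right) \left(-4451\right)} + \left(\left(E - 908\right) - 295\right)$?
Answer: $- \frac{9736289170}{8096369} \approx -1202.6$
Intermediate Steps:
$w{\left(h,K \right)} = K - 4 K h$ ($w{\left(h,K \right)} = - 4 K h + K = K - 4 K h$)
$E = \frac{818}{1819}$ ($E = \frac{-826 + 8}{599 - 26 \left(1 - -92\right)} = - \frac{818}{599 - 26 \left(1 + 92\right)} = - \frac{818}{599 - 2418} = - \frac{818}{-1819} = \left(-818\right) \left(- \frac{1}{1819}\right) = \frac{818}{1819} \approx 0.4497$)
$\frac{1}{\left(-1\right) \left(-4451\right)} + \left(\left(E - 908\right) - 295\right) = \frac{1}{\left(-1\right) \left(-4451\right)} + \left(\left(\frac{818}{1819} - 908\right) - 295\right) = \frac{1}{4451} - \frac{2187439}{1819} = - \frac{9736289170}{8096369}$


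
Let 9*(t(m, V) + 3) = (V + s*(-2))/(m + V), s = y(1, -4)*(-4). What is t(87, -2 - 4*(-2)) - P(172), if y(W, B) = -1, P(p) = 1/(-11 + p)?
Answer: -405430/134757 ≈ -3.0086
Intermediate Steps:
s = 4 (s = -1*(-4) = 4)
t(m, V) = -3 + (-8 + V)/(9*(V + m)) (t(m, V) = -3 + ((V + 4*(-2))/(m + V))/9 = -3 + ((V - 8)/(V + m))/9 = -3 + ((-8 + V)/(V + m))/9 = -3 + (-8 + V)/(9*(V + m)))
t(87, -2 - 4*(-2)) - P(172) = (-8 - 27*87 - 26*(-2 - 4*(-2)))/(9*((-2 - 4*(-2)) + 87)) - 1/(-11 + 172) = (-8 - 2349 - 26*(-2 + 8))/(9*((-2 + 8) + 87)) - 1/161 = (-8 - 2349 - 26*6)/(9*(6 + 87)) - 1*1/161 = (⅑)*(-8 - 2349 - 156)/93 - 1/161 = (⅑)*(1/93)*(-2513) - 1/161 = -2513/837 - 1/161 = -405430/134757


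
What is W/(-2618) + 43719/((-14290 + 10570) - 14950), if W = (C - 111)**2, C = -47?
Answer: -290267111/24439030 ≈ -11.877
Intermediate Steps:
W = 24964 (W = (-47 - 111)**2 = (-158)**2 = 24964)
W/(-2618) + 43719/((-14290 + 10570) - 14950) = 24964/(-2618) + 43719/((-14290 + 10570) - 14950) = 24964*(-1/2618) + 43719/(-3720 - 14950) = -12482/1309 + 43719/(-18670) = -12482/1309 + 43719*(-1/18670) = -12482/1309 - 43719/18670 = -290267111/24439030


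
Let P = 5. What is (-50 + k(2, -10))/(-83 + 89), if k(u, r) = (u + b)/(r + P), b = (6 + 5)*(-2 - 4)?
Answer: -31/5 ≈ -6.2000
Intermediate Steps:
b = -66 (b = 11*(-6) = -66)
k(u, r) = (-66 + u)/(5 + r) (k(u, r) = (u - 66)/(r + 5) = (-66 + u)/(5 + r))
(-50 + k(2, -10))/(-83 + 89) = (-50 + (-66 + 2)/(5 - 10))/(-83 + 89) = (-50 - 64/(-5))/6 = (-50 - ⅕*(-64))/6 = (-50 + 64/5)/6 = (⅙)*(-186/5) = -31/5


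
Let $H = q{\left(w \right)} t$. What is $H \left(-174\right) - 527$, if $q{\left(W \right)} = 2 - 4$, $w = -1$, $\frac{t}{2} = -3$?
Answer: $-2615$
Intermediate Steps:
$t = -6$ ($t = 2 \left(-3\right) = -6$)
$q{\left(W \right)} = -2$ ($q{\left(W \right)} = 2 - 4 = -2$)
$H = 12$ ($H = \left(-2\right) \left(-6\right) = 12$)
$H \left(-174\right) - 527 = 12 \left(-174\right) - 527 = -2088 - 527 = -2615$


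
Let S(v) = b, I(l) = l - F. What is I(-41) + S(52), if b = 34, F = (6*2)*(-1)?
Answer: 5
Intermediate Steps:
F = -12 (F = 12*(-1) = -12)
I(l) = 12 + l (I(l) = l - 1*(-12) = l + 12 = 12 + l)
S(v) = 34
I(-41) + S(52) = (12 - 41) + 34 = -29 + 34 = 5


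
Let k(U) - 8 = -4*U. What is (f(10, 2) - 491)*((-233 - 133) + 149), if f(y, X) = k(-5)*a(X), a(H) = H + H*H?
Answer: 70091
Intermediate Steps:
k(U) = 8 - 4*U
a(H) = H + H**2
f(y, X) = 28*X*(1 + X) (f(y, X) = (8 - 4*(-5))*(X*(1 + X)) = (8 + 20)*(X*(1 + X)) = 28*(X*(1 + X)) = 28*X*(1 + X))
(f(10, 2) - 491)*((-233 - 133) + 149) = (28*2*(1 + 2) - 491)*((-233 - 133) + 149) = (28*2*3 - 491)*(-366 + 149) = (168 - 491)*(-217) = -323*(-217) = 70091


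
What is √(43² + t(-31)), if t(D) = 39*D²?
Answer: 4*√2458 ≈ 198.31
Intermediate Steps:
√(43² + t(-31)) = √(43² + 39*(-31)²) = √(1849 + 39*961) = √(1849 + 37479) = √39328 = 4*√2458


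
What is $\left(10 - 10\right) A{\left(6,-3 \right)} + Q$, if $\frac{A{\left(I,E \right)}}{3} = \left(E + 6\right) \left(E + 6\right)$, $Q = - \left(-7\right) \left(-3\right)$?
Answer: $-21$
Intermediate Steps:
$Q = -21$ ($Q = \left(-1\right) 21 = -21$)
$A{\left(I,E \right)} = 3 \left(6 + E\right)^{2}$ ($A{\left(I,E \right)} = 3 \left(E + 6\right) \left(E + 6\right) = 3 \left(6 + E\right) \left(6 + E\right) = 3 \left(6 + E\right)^{2}$)
$\left(10 - 10\right) A{\left(6,-3 \right)} + Q = \left(10 - 10\right) 3 \left(6 - 3\right)^{2} - 21 = 0 \cdot 3 \cdot 3^{2} - 21 = 0 \cdot 3 \cdot 9 - 21 = 0 \cdot 27 - 21 = 0 - 21 = -21$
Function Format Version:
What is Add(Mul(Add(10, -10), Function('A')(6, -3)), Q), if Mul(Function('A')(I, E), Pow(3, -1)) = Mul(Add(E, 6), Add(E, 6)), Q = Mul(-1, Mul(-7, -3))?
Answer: -21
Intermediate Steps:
Q = -21 (Q = Mul(-1, 21) = -21)
Function('A')(I, E) = Mul(3, Pow(Add(6, E), 2)) (Function('A')(I, E) = Mul(3, Mul(Add(E, 6), Add(E, 6))) = Mul(3, Mul(Add(6, E), Add(6, E))) = Mul(3, Pow(Add(6, E), 2)))
Add(Mul(Add(10, -10), Function('A')(6, -3)), Q) = Add(Mul(Add(10, -10), Mul(3, Pow(Add(6, -3), 2))), -21) = Add(Mul(0, Mul(3, Pow(3, 2))), -21) = Add(Mul(0, Mul(3, 9)), -21) = Add(Mul(0, 27), -21) = Add(0, -21) = -21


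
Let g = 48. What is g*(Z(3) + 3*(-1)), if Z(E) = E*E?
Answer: 288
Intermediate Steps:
Z(E) = E²
g*(Z(3) + 3*(-1)) = 48*(3² + 3*(-1)) = 48*(9 - 3) = 48*6 = 288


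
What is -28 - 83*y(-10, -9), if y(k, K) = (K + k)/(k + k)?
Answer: -2137/20 ≈ -106.85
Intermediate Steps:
y(k, K) = (K + k)/(2*k) (y(k, K) = (K + k)/((2*k)) = (K + k)*(1/(2*k)) = (K + k)/(2*k))
-28 - 83*y(-10, -9) = -28 - 83*(-9 - 10)/(2*(-10)) = -28 - 83*(-1)*(-19)/(2*10) = -28 - 83*19/20 = -28 - 1577/20 = -2137/20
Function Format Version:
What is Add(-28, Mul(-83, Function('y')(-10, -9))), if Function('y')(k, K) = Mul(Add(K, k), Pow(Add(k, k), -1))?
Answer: Rational(-2137, 20) ≈ -106.85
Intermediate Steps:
Function('y')(k, K) = Mul(Rational(1, 2), Pow(k, -1), Add(K, k)) (Function('y')(k, K) = Mul(Add(K, k), Pow(Mul(2, k), -1)) = Mul(Add(K, k), Mul(Rational(1, 2), Pow(k, -1))) = Mul(Rational(1, 2), Pow(k, -1), Add(K, k)))
Add(-28, Mul(-83, Function('y')(-10, -9))) = Add(-28, Mul(-83, Mul(Rational(1, 2), Pow(-10, -1), Add(-9, -10)))) = Add(-28, Mul(-83, Mul(Rational(1, 2), Rational(-1, 10), -19))) = Add(-28, Mul(-83, Rational(19, 20))) = Add(-28, Rational(-1577, 20)) = Rational(-2137, 20)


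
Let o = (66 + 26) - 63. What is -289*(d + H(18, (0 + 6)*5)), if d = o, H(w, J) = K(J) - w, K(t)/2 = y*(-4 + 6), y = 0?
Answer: -3179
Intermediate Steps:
K(t) = 0 (K(t) = 2*(0*(-4 + 6)) = 2*(0*2) = 2*0 = 0)
o = 29 (o = 92 - 63 = 29)
H(w, J) = -w (H(w, J) = 0 - w = -w)
d = 29
-289*(d + H(18, (0 + 6)*5)) = -289*(29 - 1*18) = -289*(29 - 18) = -289*11 = -3179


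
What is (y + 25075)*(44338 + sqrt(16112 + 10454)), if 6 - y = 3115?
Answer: 973928508 + 21966*sqrt(26566) ≈ 9.7751e+8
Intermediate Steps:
y = -3109 (y = 6 - 1*3115 = 6 - 3115 = -3109)
(y + 25075)*(44338 + sqrt(16112 + 10454)) = (-3109 + 25075)*(44338 + sqrt(16112 + 10454)) = 21966*(44338 + sqrt(26566)) = 973928508 + 21966*sqrt(26566)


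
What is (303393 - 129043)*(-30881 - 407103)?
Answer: -76362510400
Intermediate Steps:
(303393 - 129043)*(-30881 - 407103) = 174350*(-437984) = -76362510400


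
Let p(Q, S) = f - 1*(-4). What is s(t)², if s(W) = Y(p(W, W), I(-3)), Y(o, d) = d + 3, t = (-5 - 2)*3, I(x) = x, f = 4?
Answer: 0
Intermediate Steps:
p(Q, S) = 8 (p(Q, S) = 4 - 1*(-4) = 4 + 4 = 8)
t = -21 (t = -7*3 = -21)
Y(o, d) = 3 + d
s(W) = 0 (s(W) = 3 - 3 = 0)
s(t)² = 0² = 0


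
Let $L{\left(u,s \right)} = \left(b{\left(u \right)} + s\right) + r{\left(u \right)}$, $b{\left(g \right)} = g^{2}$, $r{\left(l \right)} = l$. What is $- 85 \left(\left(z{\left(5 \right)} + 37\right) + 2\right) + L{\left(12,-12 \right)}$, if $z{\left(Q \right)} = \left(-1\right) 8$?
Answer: $-2491$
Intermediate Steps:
$z{\left(Q \right)} = -8$
$L{\left(u,s \right)} = s + u + u^{2}$ ($L{\left(u,s \right)} = \left(u^{2} + s\right) + u = \left(s + u^{2}\right) + u = s + u + u^{2}$)
$- 85 \left(\left(z{\left(5 \right)} + 37\right) + 2\right) + L{\left(12,-12 \right)} = - 85 \left(\left(-8 + 37\right) + 2\right) + \left(-12 + 12 + 12^{2}\right) = - 85 \left(29 + 2\right) + \left(-12 + 12 + 144\right) = \left(-85\right) 31 + 144 = -2635 + 144 = -2491$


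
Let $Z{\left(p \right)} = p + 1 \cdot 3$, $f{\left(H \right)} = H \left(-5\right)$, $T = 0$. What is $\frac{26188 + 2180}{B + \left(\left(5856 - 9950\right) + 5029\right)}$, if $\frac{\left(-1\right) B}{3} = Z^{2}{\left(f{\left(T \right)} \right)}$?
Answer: $\frac{7092}{227} \approx 31.242$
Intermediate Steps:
$f{\left(H \right)} = - 5 H$
$Z{\left(p \right)} = 3 + p$ ($Z{\left(p \right)} = p + 3 = 3 + p$)
$B = -27$ ($B = - 3 \left(3 - 0\right)^{2} = - 3 \left(3 + 0\right)^{2} = - 3 \cdot 3^{2} = \left(-3\right) 9 = -27$)
$\frac{26188 + 2180}{B + \left(\left(5856 - 9950\right) + 5029\right)} = \frac{26188 + 2180}{-27 + \left(\left(5856 - 9950\right) + 5029\right)} = \frac{28368}{-27 + \left(-4094 + 5029\right)} = \frac{28368}{-27 + 935} = \frac{28368}{908} = 28368 \cdot \frac{1}{908} = \frac{7092}{227}$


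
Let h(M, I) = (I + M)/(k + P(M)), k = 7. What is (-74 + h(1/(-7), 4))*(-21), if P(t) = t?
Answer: 24675/16 ≈ 1542.2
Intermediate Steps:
h(M, I) = (I + M)/(7 + M)
(-74 + h(1/(-7), 4))*(-21) = (-74 + (4 + 1/(-7))/(7 + 1/(-7)))*(-21) = (-74 + (4 - 1/7)/(7 - 1/7))*(-21) = (-74 + (27/7)/(48/7))*(-21) = (-74 + (7/48)*(27/7))*(-21) = (-74 + 9/16)*(-21) = -1175/16*(-21) = 24675/16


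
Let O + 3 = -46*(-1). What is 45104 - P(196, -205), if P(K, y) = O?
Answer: 45061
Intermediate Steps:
O = 43 (O = -3 - 46*(-1) = -3 + 46 = 43)
P(K, y) = 43
45104 - P(196, -205) = 45104 - 1*43 = 45104 - 43 = 45061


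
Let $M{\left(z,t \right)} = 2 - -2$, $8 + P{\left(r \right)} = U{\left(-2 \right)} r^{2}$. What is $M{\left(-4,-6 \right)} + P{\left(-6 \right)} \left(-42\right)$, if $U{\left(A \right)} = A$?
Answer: $3364$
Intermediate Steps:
$P{\left(r \right)} = -8 - 2 r^{2}$
$M{\left(z,t \right)} = 4$ ($M{\left(z,t \right)} = 2 + 2 = 4$)
$M{\left(-4,-6 \right)} + P{\left(-6 \right)} \left(-42\right) = 4 + \left(-8 - 2 \left(-6\right)^{2}\right) \left(-42\right) = 4 + \left(-8 - 72\right) \left(-42\right) = 4 - -3360 = 4 + 3360 = 3364$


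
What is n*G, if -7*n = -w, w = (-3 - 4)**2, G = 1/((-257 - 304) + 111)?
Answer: -7/450 ≈ -0.015556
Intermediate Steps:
G = -1/450 (G = 1/(-561 + 111) = 1/(-450) = -1/450 ≈ -0.0022222)
w = 49 (w = (-7)**2 = 49)
n = 7 (n = -(-1)*49/7 = -1/7*(-49) = 7)
n*G = 7*(-1/450) = -7/450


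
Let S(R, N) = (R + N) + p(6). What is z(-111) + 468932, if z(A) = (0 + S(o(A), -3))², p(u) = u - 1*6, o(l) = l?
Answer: 481928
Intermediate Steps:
p(u) = -6 + u (p(u) = u - 6 = -6 + u)
S(R, N) = N + R (S(R, N) = (R + N) + (-6 + 6) = (N + R) + 0 = N + R)
z(A) = (-3 + A)² (z(A) = (0 + (-3 + A))² = (-3 + A)²)
z(-111) + 468932 = (-3 - 111)² + 468932 = (-114)² + 468932 = 12996 + 468932 = 481928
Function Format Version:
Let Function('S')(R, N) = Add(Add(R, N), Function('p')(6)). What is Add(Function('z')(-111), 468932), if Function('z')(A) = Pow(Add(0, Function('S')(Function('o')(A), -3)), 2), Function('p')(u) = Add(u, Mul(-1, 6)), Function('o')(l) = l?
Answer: 481928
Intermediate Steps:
Function('p')(u) = Add(-6, u) (Function('p')(u) = Add(u, -6) = Add(-6, u))
Function('S')(R, N) = Add(N, R) (Function('S')(R, N) = Add(Add(R, N), Add(-6, 6)) = Add(Add(N, R), 0) = Add(N, R))
Function('z')(A) = Pow(Add(-3, A), 2) (Function('z')(A) = Pow(Add(0, Add(-3, A)), 2) = Pow(Add(-3, A), 2))
Add(Function('z')(-111), 468932) = Add(Pow(Add(-3, -111), 2), 468932) = Add(Pow(-114, 2), 468932) = Add(12996, 468932) = 481928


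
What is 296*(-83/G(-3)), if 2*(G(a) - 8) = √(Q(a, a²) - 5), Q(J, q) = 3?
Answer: -393088/129 + 24568*I*√2/129 ≈ -3047.2 + 269.34*I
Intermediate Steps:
G(a) = 8 + I*√2/2 (G(a) = 8 + √(3 - 5)/2 = 8 + √(-2)/2 = 8 + (I*√2)/2 = 8 + I*√2/2)
296*(-83/G(-3)) = 296*(-83/(8 + I*√2/2)) = -24568/(8 + I*√2/2)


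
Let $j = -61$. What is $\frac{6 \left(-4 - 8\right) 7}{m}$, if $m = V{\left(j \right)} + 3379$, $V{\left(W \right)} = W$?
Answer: $- \frac{12}{79} \approx -0.1519$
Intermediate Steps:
$m = 3318$ ($m = -61 + 3379 = 3318$)
$\frac{6 \left(-4 - 8\right) 7}{m} = \frac{6 \left(-4 - 8\right) 7}{3318} = 6 \left(-12\right) 7 \cdot \frac{1}{3318} = \left(-72\right) 7 \cdot \frac{1}{3318} = \left(-504\right) \frac{1}{3318} = - \frac{12}{79}$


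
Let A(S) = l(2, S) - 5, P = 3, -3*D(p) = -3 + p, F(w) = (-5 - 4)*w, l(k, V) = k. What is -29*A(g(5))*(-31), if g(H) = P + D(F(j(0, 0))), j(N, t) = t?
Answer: -2697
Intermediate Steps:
F(w) = -9*w
D(p) = 1 - p/3 (D(p) = -(-3 + p)/3 = 1 - p/3)
g(H) = 4 (g(H) = 3 + (1 - (-3)*0) = 3 + (1 - ⅓*0) = 3 + (1 + 0) = 3 + 1 = 4)
A(S) = -3 (A(S) = 2 - 5 = -3)
-29*A(g(5))*(-31) = -29*(-3)*(-31) = 87*(-31) = -2697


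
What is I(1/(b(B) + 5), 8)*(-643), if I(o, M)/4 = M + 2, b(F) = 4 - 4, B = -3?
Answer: -25720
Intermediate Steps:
b(F) = 0
I(o, M) = 8 + 4*M (I(o, M) = 4*(M + 2) = 4*(2 + M) = 8 + 4*M)
I(1/(b(B) + 5), 8)*(-643) = (8 + 4*8)*(-643) = (8 + 32)*(-643) = 40*(-643) = -25720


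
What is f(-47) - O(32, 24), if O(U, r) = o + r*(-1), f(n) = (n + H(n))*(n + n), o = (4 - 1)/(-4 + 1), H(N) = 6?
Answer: 3879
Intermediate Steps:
o = -1 (o = 3/(-3) = 3*(-⅓) = -1)
f(n) = 2*n*(6 + n) (f(n) = (n + 6)*(n + n) = (6 + n)*(2*n) = 2*n*(6 + n))
O(U, r) = -1 - r (O(U, r) = -1 + r*(-1) = -1 - r)
f(-47) - O(32, 24) = 2*(-47)*(6 - 47) - (-1 - 1*24) = 2*(-47)*(-41) - (-1 - 24) = 3854 - 1*(-25) = 3854 + 25 = 3879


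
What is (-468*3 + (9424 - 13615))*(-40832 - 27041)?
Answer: 379749435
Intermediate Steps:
(-468*3 + (9424 - 13615))*(-40832 - 27041) = (-1404 - 4191)*(-67873) = -5595*(-67873) = 379749435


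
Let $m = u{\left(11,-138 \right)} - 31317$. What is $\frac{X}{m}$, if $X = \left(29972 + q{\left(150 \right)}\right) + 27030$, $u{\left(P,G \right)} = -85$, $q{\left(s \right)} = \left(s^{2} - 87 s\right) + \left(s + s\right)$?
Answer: $- \frac{4768}{2243} \approx -2.1257$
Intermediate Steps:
$q{\left(s \right)} = s^{2} - 85 s$ ($q{\left(s \right)} = \left(s^{2} - 87 s\right) + 2 s = s^{2} - 85 s$)
$m = -31402$ ($m = -85 - 31317 = -31402$)
$X = 66752$ ($X = \left(29972 + 150 \left(-85 + 150\right)\right) + 27030 = \left(29972 + 150 \cdot 65\right) + 27030 = \left(29972 + 9750\right) + 27030 = 39722 + 27030 = 66752$)
$\frac{X}{m} = \frac{66752}{-31402} = 66752 \left(- \frac{1}{31402}\right) = - \frac{4768}{2243}$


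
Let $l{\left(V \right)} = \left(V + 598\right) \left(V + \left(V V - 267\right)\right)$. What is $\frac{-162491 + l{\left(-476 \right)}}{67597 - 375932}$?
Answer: $- \frac{5477827}{61667} \approx -88.829$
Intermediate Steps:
$l{\left(V \right)} = \left(598 + V\right) \left(-267 + V + V^{2}\right)$ ($l{\left(V \right)} = \left(598 + V\right) \left(V + \left(V^{2} - 267\right)\right) = \left(598 + V\right) \left(V + \left(-267 + V^{2}\right)\right) = \left(598 + V\right) \left(-267 + V + V^{2}\right)$)
$\frac{-162491 + l{\left(-476 \right)}}{67597 - 375932} = \frac{-162491 + \left(-159666 + \left(-476\right)^{3} + 331 \left(-476\right) + 599 \left(-476\right)^{2}\right)}{67597 - 375932} = \frac{-162491 - -27551626}{-308335} = \left(-162491 - -27551626\right) \left(- \frac{1}{308335}\right) = \left(-162491 + 27551626\right) \left(- \frac{1}{308335}\right) = 27389135 \left(- \frac{1}{308335}\right) = - \frac{5477827}{61667}$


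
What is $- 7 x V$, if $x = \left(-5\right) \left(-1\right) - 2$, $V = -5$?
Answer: $105$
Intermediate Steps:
$x = 3$ ($x = 5 - 2 = 3$)
$- 7 x V = \left(-7\right) 3 \left(-5\right) = \left(-21\right) \left(-5\right) = 105$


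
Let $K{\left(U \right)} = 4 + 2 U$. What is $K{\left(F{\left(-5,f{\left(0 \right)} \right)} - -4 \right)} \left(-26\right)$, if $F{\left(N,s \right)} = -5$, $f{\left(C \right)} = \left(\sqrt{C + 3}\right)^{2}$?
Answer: $-52$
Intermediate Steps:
$f{\left(C \right)} = 3 + C$ ($f{\left(C \right)} = \left(\sqrt{3 + C}\right)^{2} = 3 + C$)
$K{\left(F{\left(-5,f{\left(0 \right)} \right)} - -4 \right)} \left(-26\right) = \left(4 + 2 \left(-5 - -4\right)\right) \left(-26\right) = \left(4 + 2 \left(-5 + 4\right)\right) \left(-26\right) = \left(4 + 2 \left(-1\right)\right) \left(-26\right) = \left(4 - 2\right) \left(-26\right) = 2 \left(-26\right) = -52$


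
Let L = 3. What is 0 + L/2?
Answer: 3/2 ≈ 1.5000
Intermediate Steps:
0 + L/2 = 0 + 3/2 = 3/2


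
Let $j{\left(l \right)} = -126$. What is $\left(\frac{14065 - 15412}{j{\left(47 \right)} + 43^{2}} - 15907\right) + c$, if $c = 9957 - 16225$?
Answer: $- \frac{38208872}{1723} \approx -22176.0$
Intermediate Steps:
$c = -6268$ ($c = 9957 - 16225 = -6268$)
$\left(\frac{14065 - 15412}{j{\left(47 \right)} + 43^{2}} - 15907\right) + c = \left(\frac{14065 - 15412}{-126 + 43^{2}} - 15907\right) - 6268 = \left(- \frac{1347}{-126 + 1849} - 15907\right) - 6268 = \left(- \frac{1347}{1723} - 15907\right) - 6268 = - \frac{27409108}{1723} - 6268 = - \frac{38208872}{1723}$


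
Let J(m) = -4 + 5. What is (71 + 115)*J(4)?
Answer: 186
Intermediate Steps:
J(m) = 1
(71 + 115)*J(4) = (71 + 115)*1 = 186*1 = 186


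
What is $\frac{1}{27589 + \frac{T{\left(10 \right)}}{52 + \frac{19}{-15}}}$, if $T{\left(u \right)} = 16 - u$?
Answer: $\frac{761}{20995319} \approx 3.6246 \cdot 10^{-5}$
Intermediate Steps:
$\frac{1}{27589 + \frac{T{\left(10 \right)}}{52 + \frac{19}{-15}}} = \frac{1}{27589 + \frac{16 - 10}{52 + \frac{19}{-15}}} = \frac{1}{27589 + \frac{16 - 10}{52 + 19 \left(- \frac{1}{15}\right)}} = \frac{1}{27589 + \frac{6}{52 - \frac{19}{15}}} = \frac{1}{27589 + \frac{6}{\frac{761}{15}}} = \frac{1}{27589 + 6 \cdot \frac{15}{761}} = \frac{1}{27589 + \frac{90}{761}} = \frac{1}{\frac{20995319}{761}} = \frac{761}{20995319}$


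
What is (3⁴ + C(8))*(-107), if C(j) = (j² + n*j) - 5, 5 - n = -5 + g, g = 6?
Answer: -18404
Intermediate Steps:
n = 4 (n = 5 - (-5 + 6) = 5 - 1*1 = 5 - 1 = 4)
C(j) = -5 + j² + 4*j (C(j) = (j² + 4*j) - 5 = -5 + j² + 4*j)
(3⁴ + C(8))*(-107) = (3⁴ + (-5 + 8² + 4*8))*(-107) = (81 + (-5 + 64 + 32))*(-107) = (81 + 91)*(-107) = 172*(-107) = -18404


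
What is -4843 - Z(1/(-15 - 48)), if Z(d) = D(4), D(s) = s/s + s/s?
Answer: -4845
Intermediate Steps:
D(s) = 2 (D(s) = 1 + 1 = 2)
Z(d) = 2
-4843 - Z(1/(-15 - 48)) = -4843 - 1*2 = -4843 - 2 = -4845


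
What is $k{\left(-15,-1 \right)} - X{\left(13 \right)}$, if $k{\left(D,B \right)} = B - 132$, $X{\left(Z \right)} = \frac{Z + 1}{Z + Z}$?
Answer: $- \frac{1736}{13} \approx -133.54$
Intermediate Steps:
$X{\left(Z \right)} = \frac{1 + Z}{2 Z}$
$k{\left(D,B \right)} = -132 + B$
$k{\left(-15,-1 \right)} - X{\left(13 \right)} = \left(-132 - 1\right) - \frac{1 + 13}{2 \cdot 13} = -133 - \frac{1}{2} \cdot \frac{1}{13} \cdot 14 = -133 - \frac{7}{13} = - \frac{1736}{13}$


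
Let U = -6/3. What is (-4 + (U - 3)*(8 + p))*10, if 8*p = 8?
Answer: -490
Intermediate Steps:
p = 1 (p = (⅛)*8 = 1)
U = -2 (U = -6*⅓ = -2)
(-4 + (U - 3)*(8 + p))*10 = (-4 + (-2 - 3)*(8 + 1))*10 = (-4 - 5*9)*10 = (-4 - 45)*10 = -49*10 = -490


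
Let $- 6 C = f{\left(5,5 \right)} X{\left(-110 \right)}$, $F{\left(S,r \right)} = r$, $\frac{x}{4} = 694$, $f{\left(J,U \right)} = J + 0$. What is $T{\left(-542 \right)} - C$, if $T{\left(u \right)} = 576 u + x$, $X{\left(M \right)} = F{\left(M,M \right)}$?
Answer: $- \frac{928523}{3} \approx -3.0951 \cdot 10^{5}$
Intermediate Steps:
$f{\left(J,U \right)} = J$
$x = 2776$ ($x = 4 \cdot 694 = 2776$)
$X{\left(M \right)} = M$
$C = \frac{275}{3}$ ($C = - \frac{5 \left(-110\right)}{6} = \left(- \frac{1}{6}\right) \left(-550\right) = \frac{275}{3} \approx 91.667$)
$T{\left(u \right)} = 2776 + 576 u$ ($T{\left(u \right)} = 576 u + 2776 = 2776 + 576 u$)
$T{\left(-542 \right)} - C = \left(2776 + 576 \left(-542\right)\right) - \frac{275}{3} = \left(2776 - 312192\right) - \frac{275}{3} = -309416 - \frac{275}{3} = - \frac{928523}{3}$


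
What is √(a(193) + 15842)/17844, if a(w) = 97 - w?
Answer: √15746/17844 ≈ 0.0070322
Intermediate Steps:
√(a(193) + 15842)/17844 = √((97 - 1*193) + 15842)/17844 = √((97 - 193) + 15842)*(1/17844) = √(-96 + 15842)*(1/17844) = √15746*(1/17844) = √15746/17844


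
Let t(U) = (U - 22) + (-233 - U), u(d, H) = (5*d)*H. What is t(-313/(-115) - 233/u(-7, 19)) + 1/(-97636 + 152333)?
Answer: -13947734/54697 ≈ -255.00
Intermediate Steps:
u(d, H) = 5*H*d
t(U) = -255 (t(U) = (-22 + U) + (-233 - U) = -255)
t(-313/(-115) - 233/u(-7, 19)) + 1/(-97636 + 152333) = -255 + 1/(-97636 + 152333) = -255 + 1/54697 = -13947734/54697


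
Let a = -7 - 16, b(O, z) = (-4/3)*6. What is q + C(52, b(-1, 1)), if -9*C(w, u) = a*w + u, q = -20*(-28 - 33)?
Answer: 12184/9 ≈ 1353.8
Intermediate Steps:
b(O, z) = -8 (b(O, z) = ((⅓)*(-4))*6 = -4/3*6 = -8)
a = -23
q = 1220 (q = -20*(-61) = 1220)
C(w, u) = -u/9 + 23*w/9 (C(w, u) = -(-23*w + u)/9 = -(u - 23*w)/9 = -u/9 + 23*w/9)
q + C(52, b(-1, 1)) = 1220 + (-⅑*(-8) + (23/9)*52) = 1220 + (8/9 + 1196/9) = 1220 + 1204/9 = 12184/9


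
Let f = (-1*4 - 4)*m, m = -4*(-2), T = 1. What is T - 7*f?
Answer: 449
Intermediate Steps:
m = 8
f = -64 (f = (-1*4 - 4)*8 = (-4 - 4)*8 = -8*8 = -64)
T - 7*f = 1 - 7*(-64) = 1 + 448 = 449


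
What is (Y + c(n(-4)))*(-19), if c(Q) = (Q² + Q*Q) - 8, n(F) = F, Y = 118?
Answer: -2698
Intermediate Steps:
c(Q) = -8 + 2*Q² (c(Q) = (Q² + Q²) - 8 = 2*Q² - 8 = -8 + 2*Q²)
(Y + c(n(-4)))*(-19) = (118 + (-8 + 2*(-4)²))*(-19) = (118 + (-8 + 2*16))*(-19) = (118 + (-8 + 32))*(-19) = (118 + 24)*(-19) = 142*(-19) = -2698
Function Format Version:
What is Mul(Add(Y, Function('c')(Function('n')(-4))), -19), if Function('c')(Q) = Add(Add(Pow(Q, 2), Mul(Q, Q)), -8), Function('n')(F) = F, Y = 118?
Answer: -2698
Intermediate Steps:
Function('c')(Q) = Add(-8, Mul(2, Pow(Q, 2))) (Function('c')(Q) = Add(Add(Pow(Q, 2), Pow(Q, 2)), -8) = Add(Mul(2, Pow(Q, 2)), -8) = Add(-8, Mul(2, Pow(Q, 2))))
Mul(Add(Y, Function('c')(Function('n')(-4))), -19) = Mul(Add(118, Add(-8, Mul(2, Pow(-4, 2)))), -19) = Mul(Add(118, Add(-8, Mul(2, 16))), -19) = Mul(Add(118, Add(-8, 32)), -19) = Mul(Add(118, 24), -19) = Mul(142, -19) = -2698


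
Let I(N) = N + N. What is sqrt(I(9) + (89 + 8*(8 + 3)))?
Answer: sqrt(195) ≈ 13.964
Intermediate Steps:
I(N) = 2*N
sqrt(I(9) + (89 + 8*(8 + 3))) = sqrt(2*9 + (89 + 8*(8 + 3))) = sqrt(18 + (89 + 8*11)) = sqrt(18 + (89 + 88)) = sqrt(18 + 177) = sqrt(195)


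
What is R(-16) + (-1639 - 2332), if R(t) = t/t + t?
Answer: -3986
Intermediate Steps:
R(t) = 1 + t
R(-16) + (-1639 - 2332) = (1 - 16) + (-1639 - 2332) = -15 - 3971 = -3986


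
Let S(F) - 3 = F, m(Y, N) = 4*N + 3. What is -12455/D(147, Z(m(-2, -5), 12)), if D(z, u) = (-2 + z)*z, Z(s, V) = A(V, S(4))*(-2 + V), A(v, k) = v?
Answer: -2491/4263 ≈ -0.58433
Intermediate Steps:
m(Y, N) = 3 + 4*N
S(F) = 3 + F
Z(s, V) = V*(-2 + V)
D(z, u) = z*(-2 + z)
-12455/D(147, Z(m(-2, -5), 12)) = -12455*1/(147*(-2 + 147)) = -12455/(147*145) = -12455/21315 = -12455*1/21315 = -2491/4263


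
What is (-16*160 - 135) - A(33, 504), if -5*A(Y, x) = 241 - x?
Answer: -13738/5 ≈ -2747.6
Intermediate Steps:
A(Y, x) = -241/5 + x/5 (A(Y, x) = -(241 - x)/5 = -241/5 + x/5)
(-16*160 - 135) - A(33, 504) = (-16*160 - 135) - (-241/5 + (⅕)*504) = (-2560 - 135) - (-241/5 + 504/5) = -2695 - 1*263/5 = -2695 - 263/5 = -13738/5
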